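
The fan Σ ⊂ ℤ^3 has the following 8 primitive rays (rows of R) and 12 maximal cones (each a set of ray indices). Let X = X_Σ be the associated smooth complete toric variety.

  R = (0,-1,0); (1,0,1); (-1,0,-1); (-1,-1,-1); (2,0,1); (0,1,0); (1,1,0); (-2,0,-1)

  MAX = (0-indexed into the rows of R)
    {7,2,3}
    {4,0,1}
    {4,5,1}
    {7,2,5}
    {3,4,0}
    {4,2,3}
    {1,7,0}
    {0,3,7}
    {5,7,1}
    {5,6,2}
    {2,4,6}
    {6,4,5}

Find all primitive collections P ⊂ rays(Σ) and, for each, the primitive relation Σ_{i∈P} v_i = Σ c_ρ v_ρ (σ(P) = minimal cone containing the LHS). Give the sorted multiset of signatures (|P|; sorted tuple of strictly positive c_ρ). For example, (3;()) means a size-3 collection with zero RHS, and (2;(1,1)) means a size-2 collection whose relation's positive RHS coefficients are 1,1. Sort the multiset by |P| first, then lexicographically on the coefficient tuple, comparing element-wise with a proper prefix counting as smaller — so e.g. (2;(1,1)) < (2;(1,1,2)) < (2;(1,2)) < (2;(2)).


Δ(Σ) — 8 vertices, 11 min non-faces:

  • {0,5}:  v_{0} + v_{5} = 0  →  sig = (2;())
  • {1,2}:  v_{1} + v_{2} = 0  →  sig = (2;())
  • {4,7}:  v_{4} + v_{7} = 0  →  sig = (2;())
  • {0,2}:  v_{0} + v_{2} = v_{3}  →  sig = (2;(1))
  • {1,3}:  v_{1} + v_{3} = v_{0}  →  sig = (2;(1))
  • {3,5}:  v_{3} + v_{5} = v_{2}  →  sig = (2;(1))
  • {0,6}:  v_{0} + v_{6} = v_{2} + v_{4}  →  sig = (2;(1,1))
  • {1,6}:  v_{1} + v_{6} = v_{4} + v_{5}  →  sig = (2;(1,1))
  • {6,7}:  v_{6} + v_{7} = v_{2} + v_{5}  →  sig = (2;(1,1))
  • {3,6}:  v_{3} + v_{6} = 2·v_{2} + v_{4}  →  sig = (2;(1,2))
  • {2,4,5}:  v_{2} + v_{4} + v_{5} = v_{6}  →  sig = (3;(1))

so the primitive-relation signature multiset is
{ (2;()) ×3,  (2;(1)) ×3,  (2;(1,1)) ×3,  (2;(1,2)),  (3;(1)) }


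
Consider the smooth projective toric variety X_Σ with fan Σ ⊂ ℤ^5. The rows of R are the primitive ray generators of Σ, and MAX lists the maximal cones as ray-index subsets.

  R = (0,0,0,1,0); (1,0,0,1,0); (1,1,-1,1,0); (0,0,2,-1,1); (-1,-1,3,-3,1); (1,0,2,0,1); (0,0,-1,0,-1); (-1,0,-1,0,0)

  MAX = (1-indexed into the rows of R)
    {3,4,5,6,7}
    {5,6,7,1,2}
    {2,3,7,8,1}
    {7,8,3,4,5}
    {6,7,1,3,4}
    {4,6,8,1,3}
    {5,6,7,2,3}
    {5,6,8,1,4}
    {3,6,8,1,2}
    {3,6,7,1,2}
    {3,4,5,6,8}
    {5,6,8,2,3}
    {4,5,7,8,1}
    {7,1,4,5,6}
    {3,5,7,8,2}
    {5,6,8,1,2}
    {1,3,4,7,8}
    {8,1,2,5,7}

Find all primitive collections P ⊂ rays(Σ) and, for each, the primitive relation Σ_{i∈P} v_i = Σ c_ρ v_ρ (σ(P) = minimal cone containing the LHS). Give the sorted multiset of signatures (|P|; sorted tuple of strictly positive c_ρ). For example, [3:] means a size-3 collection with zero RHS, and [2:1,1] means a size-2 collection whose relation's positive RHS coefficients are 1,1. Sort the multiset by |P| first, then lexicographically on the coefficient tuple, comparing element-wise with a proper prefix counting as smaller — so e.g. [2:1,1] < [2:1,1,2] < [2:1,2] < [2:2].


|primitive collections| = 3. Relations:

  P = {2,4}:  v_{2} + v_{4} = v_{6}  ⟹  sig = [2:1]
  P = {6,7,8}:  v_{6} + v_{7} + v_{8} = 0  ⟹  sig = [3:]
  P = {1,3,5}:  v_{1} + v_{3} + v_{5} = v_{4}  ⟹  sig = [3:1]

so the primitive-relation signature multiset is
    [2:1]
    [3:]
    [3:1]


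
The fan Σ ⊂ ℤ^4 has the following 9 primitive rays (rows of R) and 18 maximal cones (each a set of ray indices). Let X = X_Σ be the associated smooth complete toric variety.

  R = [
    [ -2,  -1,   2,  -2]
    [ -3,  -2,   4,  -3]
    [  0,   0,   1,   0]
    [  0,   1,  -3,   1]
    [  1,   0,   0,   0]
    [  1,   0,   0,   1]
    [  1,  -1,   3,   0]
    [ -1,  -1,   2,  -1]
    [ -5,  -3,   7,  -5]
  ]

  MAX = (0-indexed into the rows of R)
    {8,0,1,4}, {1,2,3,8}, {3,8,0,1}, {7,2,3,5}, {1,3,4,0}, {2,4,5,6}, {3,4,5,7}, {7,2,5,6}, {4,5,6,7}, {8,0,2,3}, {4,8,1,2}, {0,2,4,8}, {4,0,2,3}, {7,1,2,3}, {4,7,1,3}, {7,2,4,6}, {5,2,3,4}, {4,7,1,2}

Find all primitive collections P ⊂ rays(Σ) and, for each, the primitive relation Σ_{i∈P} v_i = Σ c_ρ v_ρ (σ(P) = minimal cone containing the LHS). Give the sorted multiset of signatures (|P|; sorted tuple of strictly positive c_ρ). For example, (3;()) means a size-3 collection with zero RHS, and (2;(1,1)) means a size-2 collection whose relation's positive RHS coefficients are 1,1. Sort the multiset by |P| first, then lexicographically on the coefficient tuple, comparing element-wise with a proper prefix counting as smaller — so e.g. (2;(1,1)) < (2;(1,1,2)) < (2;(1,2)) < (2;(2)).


Primitive collections (14):

  P = {0,5}:  v_{0} + v_{5} = v_{7}  →  sig = (2;(1))
  P = {0,7}:  v_{0} + v_{7} = v_{1}  →  sig = (2;(1))
  P = {3,6}:  v_{3} + v_{6} = v_{5}  →  sig = (2;(1))
  P = {5,8}:  v_{5} + v_{8} = v_{1} + v_{2} + v_{7}  →  sig = (2;(1,1,1))
  P = {0,6}:  v_{0} + v_{6} = v_{2} + v_{4} + 2·v_{7}  →  sig = (2;(1,1,2))
  P = {6,8}:  v_{6} + v_{8} = v_{1} + 2·v_{2} + v_{4} + 2·v_{7}  →  sig = (2;(1,1,2,2))
  P = {1,6}:  v_{1} + v_{6} = v_{2} + v_{4} + 3·v_{7}  →  sig = (2;(1,1,3))
  P = {7,8}:  v_{7} + v_{8} = 2·v_{1} + v_{2}  →  sig = (2;(1,2))
  P = {1,5}:  v_{1} + v_{5} = 2·v_{7}  →  sig = (2;(2))
  P = {0,1,2}:  v_{0} + v_{1} + v_{2} = v_{8}  →  sig = (3;(1))
  P = {3,4,8}:  v_{3} + v_{4} + v_{8} = 2·v_{0}  →  sig = (3;(2))
  P = {2,3,4,7}:  v_{2} + v_{3} + v_{4} + v_{7} = 0  →  sig = (4;())
  P = {1,2,3,4}:  v_{1} + v_{2} + v_{3} + v_{4} = v_{0}  →  sig = (4;(1))
  P = {2,4,5,7}:  v_{2} + v_{4} + v_{5} + v_{7} = v_{6}  →  sig = (4;(1))

Sorted signature multiset PRS(X):
    (2;(1))
    (2;(1))
    (2;(1))
    (2;(1,1,1))
    (2;(1,1,2))
    (2;(1,1,2,2))
    (2;(1,1,3))
    (2;(1,2))
    (2;(2))
    (3;(1))
    (3;(2))
    (4;())
    (4;(1))
    (4;(1))


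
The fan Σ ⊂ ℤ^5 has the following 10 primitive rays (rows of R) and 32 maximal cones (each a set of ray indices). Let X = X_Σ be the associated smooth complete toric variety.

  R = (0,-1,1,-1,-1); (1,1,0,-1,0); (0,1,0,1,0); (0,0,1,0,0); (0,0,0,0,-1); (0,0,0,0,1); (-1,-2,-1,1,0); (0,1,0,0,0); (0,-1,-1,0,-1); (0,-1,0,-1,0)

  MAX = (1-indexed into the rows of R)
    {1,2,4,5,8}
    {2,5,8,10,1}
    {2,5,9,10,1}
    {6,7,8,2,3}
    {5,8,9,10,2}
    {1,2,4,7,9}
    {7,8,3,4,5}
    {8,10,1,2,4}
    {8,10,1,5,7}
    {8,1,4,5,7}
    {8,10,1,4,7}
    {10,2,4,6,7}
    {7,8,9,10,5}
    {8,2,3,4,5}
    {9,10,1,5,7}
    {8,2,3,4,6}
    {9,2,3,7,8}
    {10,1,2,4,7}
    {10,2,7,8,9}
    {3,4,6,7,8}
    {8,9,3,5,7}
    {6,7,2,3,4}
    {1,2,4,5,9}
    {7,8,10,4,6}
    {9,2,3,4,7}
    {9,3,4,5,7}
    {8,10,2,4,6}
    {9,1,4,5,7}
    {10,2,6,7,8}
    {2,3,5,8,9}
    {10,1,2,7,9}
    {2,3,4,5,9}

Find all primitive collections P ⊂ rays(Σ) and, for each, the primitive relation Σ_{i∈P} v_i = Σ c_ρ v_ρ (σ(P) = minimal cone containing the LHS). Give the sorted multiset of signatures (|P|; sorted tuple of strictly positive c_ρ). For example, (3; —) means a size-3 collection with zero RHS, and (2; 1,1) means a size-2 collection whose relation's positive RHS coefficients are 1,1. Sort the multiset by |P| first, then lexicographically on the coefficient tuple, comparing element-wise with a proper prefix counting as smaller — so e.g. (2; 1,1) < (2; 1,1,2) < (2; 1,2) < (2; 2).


The 12 primitive collections of Σ (r=10, n=5):

  P = {3,10}:  v_{3} + v_{10} = 0 ; sig = (2; —)
  P = {5,6}:  v_{5} + v_{6} = 0 ; sig = (2; —)
  P = {1,3}:  v_{1} + v_{3} = v_{4} + v_{5} ; sig = (2; 1,1)
  P = {1,6}:  v_{1} + v_{6} = v_{4} + v_{10} ; sig = (2; 1,1)
  P = {6,9}:  v_{6} + v_{9} = v_{2} + v_{7} ; sig = (2; 1,1)
  P = {2,5,7}:  v_{2} + v_{5} + v_{7} = v_{9} ; sig = (3; 1)
  P = {4,5,10}:  v_{4} + v_{5} + v_{10} = v_{1} ; sig = (3; 1)
  P = {4,8,9}:  v_{4} + v_{8} + v_{9} = v_{5} ; sig = (3; 1)
  P = {4,9,10}:  v_{4} + v_{9} + v_{10} = v_{1} + v_{2} + v_{7} ; sig = (3; 1,1,1)
  P = {1,8,9}:  v_{1} + v_{8} + v_{9} = 2·v_{5} + v_{10} ; sig = (3; 1,2)
  P = {2,4,7,8}:  v_{2} + v_{4} + v_{7} + v_{8} = 0 ; sig = (4; —)
  P = {1,2,7,8}:  v_{1} + v_{2} + v_{7} + v_{8} = v_{5} + v_{10} ; sig = (4; 1,1)

Sorted signature multiset PRS(X):
[(2; —), (2; —), (2; 1,1), (2; 1,1), (2; 1,1), (3; 1), (3; 1), (3; 1), (3; 1,1,1), (3; 1,2), (4; —), (4; 1,1)]


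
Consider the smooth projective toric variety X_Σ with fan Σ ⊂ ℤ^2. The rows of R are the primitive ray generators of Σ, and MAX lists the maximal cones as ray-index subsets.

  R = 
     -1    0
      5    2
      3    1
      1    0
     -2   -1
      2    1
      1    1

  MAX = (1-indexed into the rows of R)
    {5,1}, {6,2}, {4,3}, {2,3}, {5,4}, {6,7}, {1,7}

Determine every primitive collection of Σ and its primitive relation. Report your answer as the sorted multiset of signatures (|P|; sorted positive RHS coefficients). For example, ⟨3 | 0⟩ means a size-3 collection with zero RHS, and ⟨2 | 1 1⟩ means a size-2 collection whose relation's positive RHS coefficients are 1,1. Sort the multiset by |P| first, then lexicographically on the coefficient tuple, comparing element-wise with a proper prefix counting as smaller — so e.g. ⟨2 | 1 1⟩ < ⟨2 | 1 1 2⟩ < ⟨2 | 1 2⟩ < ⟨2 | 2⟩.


14 collections generate NE(X_Σ); each relation:

  • {1,4}:  v_{1} + v_{4} = 0  →  sig = ⟨2 | 0⟩
  • {5,6}:  v_{5} + v_{6} = 0  →  sig = ⟨2 | 0⟩
  • {1,3}:  v_{1} + v_{3} = v_{6}  →  sig = ⟨2 | 1⟩
  • {1,6}:  v_{1} + v_{6} = v_{7}  →  sig = ⟨2 | 1⟩
  • {2,5}:  v_{2} + v_{5} = v_{3}  →  sig = ⟨2 | 1⟩
  • {3,5}:  v_{3} + v_{5} = v_{4}  →  sig = ⟨2 | 1⟩
  • {3,6}:  v_{3} + v_{6} = v_{2}  →  sig = ⟨2 | 1⟩
  • {4,6}:  v_{4} + v_{6} = v_{3}  →  sig = ⟨2 | 1⟩
  • {4,7}:  v_{4} + v_{7} = v_{6}  →  sig = ⟨2 | 1⟩
  • {5,7}:  v_{5} + v_{7} = v_{1}  →  sig = ⟨2 | 1⟩
  • {1,2}:  v_{1} + v_{2} = 2·v_{6}  →  sig = ⟨2 | 2⟩
  • {2,4}:  v_{2} + v_{4} = 2·v_{3}  →  sig = ⟨2 | 2⟩
  • {3,7}:  v_{3} + v_{7} = 2·v_{6}  →  sig = ⟨2 | 2⟩
  • {2,7}:  v_{2} + v_{7} = 3·v_{6}  →  sig = ⟨2 | 3⟩

so the primitive-relation signature multiset is
    |P|=2: 14 collections, coeffs (), (), (1), (1), (1), (1), (1), (1), (1), (1), (2), (2), (2), (3)


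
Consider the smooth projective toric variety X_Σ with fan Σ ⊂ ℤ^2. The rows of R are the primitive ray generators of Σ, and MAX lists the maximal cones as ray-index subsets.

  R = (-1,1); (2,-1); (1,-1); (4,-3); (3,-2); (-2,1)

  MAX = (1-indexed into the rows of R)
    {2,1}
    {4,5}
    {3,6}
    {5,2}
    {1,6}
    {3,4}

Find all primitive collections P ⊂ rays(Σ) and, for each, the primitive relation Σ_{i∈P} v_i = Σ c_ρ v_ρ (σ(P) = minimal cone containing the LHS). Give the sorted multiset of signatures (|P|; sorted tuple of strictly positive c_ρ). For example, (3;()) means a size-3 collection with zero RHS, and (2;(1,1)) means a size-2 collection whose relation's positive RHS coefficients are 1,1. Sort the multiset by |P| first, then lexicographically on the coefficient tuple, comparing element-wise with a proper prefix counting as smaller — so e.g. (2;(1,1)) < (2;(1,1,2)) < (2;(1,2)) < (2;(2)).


Primitive collections (9):

  P={1,3}:  v_{1} + v_{3} = 0  ⟹  sig = (2;())
  P={2,6}:  v_{2} + v_{6} = 0  ⟹  sig = (2;())
  P={1,4}:  v_{1} + v_{4} = v_{5}  ⟹  sig = (2;(1))
  P={1,5}:  v_{1} + v_{5} = v_{2}  ⟹  sig = (2;(1))
  P={2,3}:  v_{2} + v_{3} = v_{5}  ⟹  sig = (2;(1))
  P={3,5}:  v_{3} + v_{5} = v_{4}  ⟹  sig = (2;(1))
  P={5,6}:  v_{5} + v_{6} = v_{3}  ⟹  sig = (2;(1))
  P={2,4}:  v_{2} + v_{4} = 2·v_{5}  ⟹  sig = (2;(2))
  P={4,6}:  v_{4} + v_{6} = 2·v_{3}  ⟹  sig = (2;(2))

Signatures (|P|; sorted positive RHS coefficients), sorted:
{ (2;()) ×2,  (2;(1)) ×5,  (2;(2)) ×2 }


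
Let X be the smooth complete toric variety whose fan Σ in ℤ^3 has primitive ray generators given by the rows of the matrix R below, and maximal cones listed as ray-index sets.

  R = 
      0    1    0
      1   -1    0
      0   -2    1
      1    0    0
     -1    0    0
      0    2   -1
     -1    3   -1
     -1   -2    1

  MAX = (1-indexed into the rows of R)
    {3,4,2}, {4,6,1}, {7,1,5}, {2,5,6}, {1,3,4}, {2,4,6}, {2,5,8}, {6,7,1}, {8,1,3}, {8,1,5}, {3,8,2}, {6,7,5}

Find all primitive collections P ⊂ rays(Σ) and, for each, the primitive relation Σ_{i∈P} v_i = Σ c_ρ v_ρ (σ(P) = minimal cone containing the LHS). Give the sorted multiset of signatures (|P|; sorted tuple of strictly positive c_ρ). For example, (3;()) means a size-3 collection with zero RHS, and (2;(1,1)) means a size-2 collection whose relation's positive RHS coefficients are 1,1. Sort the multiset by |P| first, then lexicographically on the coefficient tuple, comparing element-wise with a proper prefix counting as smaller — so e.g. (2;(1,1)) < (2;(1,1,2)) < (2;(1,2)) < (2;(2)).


Primitive collections (11):

  P={3,6}:  v_{3} + v_{6} = 0 — sig = (2;())
  P={4,5}:  v_{4} + v_{5} = 0 — sig = (2;())
  P={1,2}:  v_{1} + v_{2} = v_{4} — sig = (2;(1))
  P={2,7}:  v_{2} + v_{7} = v_{6} — sig = (2;(1))
  P={3,5}:  v_{3} + v_{5} = v_{8} — sig = (2;(1))
  P={4,8}:  v_{4} + v_{8} = v_{3} — sig = (2;(1))
  P={6,8}:  v_{6} + v_{8} = v_{5} — sig = (2;(1))
  P={3,7}:  v_{3} + v_{7} = v_{1} + v_{5} — sig = (2;(1,1))
  P={4,7}:  v_{4} + v_{7} = v_{1} + v_{6} — sig = (2;(1,1))
  P={7,8}:  v_{7} + v_{8} = v_{1} + 2·v_{5} — sig = (2;(1,2))
  P={1,5,6}:  v_{1} + v_{5} + v_{6} = v_{7} — sig = (3;(1))

so the primitive-relation signature multiset is
    |P|=2: 10 collections, coeffs (), (), (1), (1), (1), (1), (1), (1,1), (1,1), (1,2)
    |P|=3: 1 collection, coeffs (1)


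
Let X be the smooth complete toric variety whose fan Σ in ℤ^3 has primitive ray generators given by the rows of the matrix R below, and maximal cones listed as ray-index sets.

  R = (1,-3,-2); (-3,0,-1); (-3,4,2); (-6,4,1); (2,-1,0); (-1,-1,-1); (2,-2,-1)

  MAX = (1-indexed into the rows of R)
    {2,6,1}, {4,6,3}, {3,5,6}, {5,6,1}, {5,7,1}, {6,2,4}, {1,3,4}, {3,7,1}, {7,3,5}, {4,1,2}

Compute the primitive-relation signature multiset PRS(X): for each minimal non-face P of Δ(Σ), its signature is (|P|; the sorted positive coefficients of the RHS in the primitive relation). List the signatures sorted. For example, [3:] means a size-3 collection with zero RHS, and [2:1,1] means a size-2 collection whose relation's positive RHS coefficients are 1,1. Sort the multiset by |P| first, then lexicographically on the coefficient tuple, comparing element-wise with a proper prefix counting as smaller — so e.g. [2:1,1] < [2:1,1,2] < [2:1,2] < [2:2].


9 minimal non-faces of Δ(Σ) (on 7 rays):

  • {2,3}:  v_{2} + v_{3} = v_{4}  ⇒ sig = [2:1]
  • {2,5}:  v_{2} + v_{5} = v_{6}  ⇒ sig = [2:1]
  • {6,7}:  v_{6} + v_{7} = v_{1}  ⇒ sig = [2:1]
  • {4,5}:  v_{4} + v_{5} = v_{3} + v_{6}  ⇒ sig = [2:1,1]
  • {2,7}:  v_{2} + v_{7} = 2·v_{1} + v_{3}  ⇒ sig = [2:1,2]
  • {4,7}:  v_{4} + v_{7} = 2·v_{1} + 2·v_{3}  ⇒ sig = [2:2,2]
  • {1,3,5}:  v_{1} + v_{3} + v_{5} = 0  ⇒ sig = [3:]
  • {1,3,6}:  v_{1} + v_{3} + v_{6} = v_{2}  ⇒ sig = [3:1]
  • {1,4,6}:  v_{1} + v_{4} + v_{6} = 2·v_{2}  ⇒ sig = [3:2]

Hence PRS(X_Σ) =
[[2:1], [2:1], [2:1], [2:1,1], [2:1,2], [2:2,2], [3:], [3:1], [3:2]]


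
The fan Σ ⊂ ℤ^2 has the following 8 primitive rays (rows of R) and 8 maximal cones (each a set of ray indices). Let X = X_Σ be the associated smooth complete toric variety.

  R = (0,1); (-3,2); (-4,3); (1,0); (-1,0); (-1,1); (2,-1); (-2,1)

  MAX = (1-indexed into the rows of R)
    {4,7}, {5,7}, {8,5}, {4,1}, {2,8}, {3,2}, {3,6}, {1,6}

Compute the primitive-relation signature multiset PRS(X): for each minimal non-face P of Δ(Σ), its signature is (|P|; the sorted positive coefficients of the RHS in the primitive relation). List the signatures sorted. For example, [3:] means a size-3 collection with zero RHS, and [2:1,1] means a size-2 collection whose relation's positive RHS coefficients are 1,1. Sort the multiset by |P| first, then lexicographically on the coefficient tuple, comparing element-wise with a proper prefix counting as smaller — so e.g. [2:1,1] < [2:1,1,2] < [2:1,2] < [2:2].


The 20 primitive collections of Σ (r=8, n=2):

  P={4,5}:  v_{4} + v_{5} = 0  ⟹  sig = [2:]
  P={7,8}:  v_{7} + v_{8} = 0  ⟹  sig = [2:]
  P={1,5}:  v_{1} + v_{5} = v_{6}  ⟹  sig = [2:1]
  P={2,6}:  v_{2} + v_{6} = v_{3}  ⟹  sig = [2:1]
  P={2,7}:  v_{2} + v_{7} = v_{6}  ⟹  sig = [2:1]
  P={4,6}:  v_{4} + v_{6} = v_{1}  ⟹  sig = [2:1]
  P={4,8}:  v_{4} + v_{8} = v_{6}  ⟹  sig = [2:1]
  P={5,6}:  v_{5} + v_{6} = v_{8}  ⟹  sig = [2:1]
  P={6,7}:  v_{6} + v_{7} = v_{4}  ⟹  sig = [2:1]
  P={6,8}:  v_{6} + v_{8} = v_{2}  ⟹  sig = [2:1]
  P={3,5}:  v_{3} + v_{5} = v_{2} + v_{8}  ⟹  sig = [2:1,1]
  P={1,7}:  v_{1} + v_{7} = 2·v_{4}  ⟹  sig = [2:2]
  P={1,8}:  v_{1} + v_{8} = 2·v_{6}  ⟹  sig = [2:2]
  P={2,4}:  v_{2} + v_{4} = 2·v_{6}  ⟹  sig = [2:2]
  P={2,5}:  v_{2} + v_{5} = 2·v_{8}  ⟹  sig = [2:2]
  P={3,7}:  v_{3} + v_{7} = 2·v_{6}  ⟹  sig = [2:2]
  P={3,8}:  v_{3} + v_{8} = 2·v_{2}  ⟹  sig = [2:2]
  P={1,2}:  v_{1} + v_{2} = 3·v_{6}  ⟹  sig = [2:3]
  P={3,4}:  v_{3} + v_{4} = 3·v_{6}  ⟹  sig = [2:3]
  P={1,3}:  v_{1} + v_{3} = 4·v_{6}  ⟹  sig = [2:4]

Sorted signature multiset PRS(X):
[[2:], [2:], [2:1], [2:1], [2:1], [2:1], [2:1], [2:1], [2:1], [2:1], [2:1,1], [2:2], [2:2], [2:2], [2:2], [2:2], [2:2], [2:3], [2:3], [2:4]]


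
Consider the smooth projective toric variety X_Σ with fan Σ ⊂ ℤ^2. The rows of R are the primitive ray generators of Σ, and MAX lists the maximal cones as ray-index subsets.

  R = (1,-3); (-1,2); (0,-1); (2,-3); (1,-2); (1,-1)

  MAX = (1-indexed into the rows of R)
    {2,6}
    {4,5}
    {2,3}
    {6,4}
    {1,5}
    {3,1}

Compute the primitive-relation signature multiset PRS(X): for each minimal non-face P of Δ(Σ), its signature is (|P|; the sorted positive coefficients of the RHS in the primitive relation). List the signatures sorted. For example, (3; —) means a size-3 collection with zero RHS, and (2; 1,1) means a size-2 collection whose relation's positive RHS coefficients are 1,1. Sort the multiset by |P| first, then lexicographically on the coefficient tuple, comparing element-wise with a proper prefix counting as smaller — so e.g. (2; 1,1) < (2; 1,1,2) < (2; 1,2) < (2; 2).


|primitive collections| = 9. Relations:

  • {2,5}:  v_{2} + v_{5} = 0  so sig = (2; —)
  • {1,2}:  v_{1} + v_{2} = v_{3}  so sig = (2; 1)
  • {2,4}:  v_{2} + v_{4} = v_{6}  so sig = (2; 1)
  • {3,5}:  v_{3} + v_{5} = v_{1}  so sig = (2; 1)
  • {3,6}:  v_{3} + v_{6} = v_{5}  so sig = (2; 1)
  • {5,6}:  v_{5} + v_{6} = v_{4}  so sig = (2; 1)
  • {1,6}:  v_{1} + v_{6} = 2·v_{5}  so sig = (2; 2)
  • {3,4}:  v_{3} + v_{4} = 2·v_{5}  so sig = (2; 2)
  • {1,4}:  v_{1} + v_{4} = 3·v_{5}  so sig = (2; 3)

Signatures (|P|; sorted positive RHS coefficients), sorted:
{ (2; —),  (2; 1) ×5,  (2; 2) ×2,  (2; 3) }


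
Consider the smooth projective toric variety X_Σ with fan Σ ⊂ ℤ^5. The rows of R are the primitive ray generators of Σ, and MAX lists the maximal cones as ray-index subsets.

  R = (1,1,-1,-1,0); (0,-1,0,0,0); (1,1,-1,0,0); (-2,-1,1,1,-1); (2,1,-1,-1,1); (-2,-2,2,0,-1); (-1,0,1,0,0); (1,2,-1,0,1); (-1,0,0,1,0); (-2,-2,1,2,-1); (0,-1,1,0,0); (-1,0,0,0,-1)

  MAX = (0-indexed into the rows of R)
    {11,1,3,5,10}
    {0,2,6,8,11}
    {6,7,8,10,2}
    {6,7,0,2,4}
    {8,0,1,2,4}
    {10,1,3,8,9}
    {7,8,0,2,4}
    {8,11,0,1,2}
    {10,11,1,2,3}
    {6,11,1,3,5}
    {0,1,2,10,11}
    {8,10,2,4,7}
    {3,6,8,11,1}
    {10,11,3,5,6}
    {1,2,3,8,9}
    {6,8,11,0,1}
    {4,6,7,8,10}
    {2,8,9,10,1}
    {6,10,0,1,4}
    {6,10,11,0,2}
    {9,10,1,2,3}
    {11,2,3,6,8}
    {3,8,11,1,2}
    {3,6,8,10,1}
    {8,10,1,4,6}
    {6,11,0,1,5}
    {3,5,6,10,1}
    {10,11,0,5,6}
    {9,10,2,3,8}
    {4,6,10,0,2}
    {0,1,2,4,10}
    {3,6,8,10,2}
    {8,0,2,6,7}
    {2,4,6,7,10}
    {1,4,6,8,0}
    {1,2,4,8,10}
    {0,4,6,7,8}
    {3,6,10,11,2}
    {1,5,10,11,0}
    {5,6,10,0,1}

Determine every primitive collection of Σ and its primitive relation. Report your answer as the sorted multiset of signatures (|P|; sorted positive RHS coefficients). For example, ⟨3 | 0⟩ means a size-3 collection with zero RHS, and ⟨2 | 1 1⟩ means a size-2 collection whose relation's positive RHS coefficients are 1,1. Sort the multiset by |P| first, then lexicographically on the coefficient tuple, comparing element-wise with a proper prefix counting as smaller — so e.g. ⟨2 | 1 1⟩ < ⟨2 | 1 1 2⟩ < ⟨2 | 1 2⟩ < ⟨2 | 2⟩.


Minimal non-faces — 23 found among 12 rays, 40 max cones:

  P={3,4}:  v_{3} + v_{4} = 0  ⟹  sig = ⟨2 | 0⟩
  P={0,3}:  v_{0} + v_{3} = v_{11}  ⟹  sig = ⟨2 | 1⟩
  P={4,11}:  v_{4} + v_{11} = v_{0}  ⟹  sig = ⟨2 | 1⟩
  P={5,7}:  v_{5} + v_{7} = v_{6}  ⟹  sig = ⟨2 | 1⟩
  P={1,7}:  v_{1} + v_{7} = v_{4} + v_{8}  ⟹  sig = ⟨2 | 1 1⟩
  P={2,5}:  v_{2} + v_{5} = v_{10} + v_{11}  ⟹  sig = ⟨2 | 1 1⟩
  P={0,9}:  v_{0} + v_{9} = v_{1} + v_{2} + v_{3}  ⟹  sig = ⟨2 | 1 1 1⟩
  P={3,7}:  v_{3} + v_{7} = v_{2} + v_{6} + v_{8}  ⟹  sig = ⟨2 | 1 1 1⟩
  P={5,8}:  v_{5} + v_{8} = v_{1} + v_{3} + v_{6}  ⟹  sig = ⟨2 | 1 1 1⟩
  P={6,9}:  v_{6} + v_{9} = v_{3} + v_{8} + v_{10}  ⟹  sig = ⟨2 | 1 1 1⟩
  P={4,5}:  v_{4} + v_{5} = v_{0} + v_{1} + v_{6} + v_{10}  ⟹  sig = ⟨2 | 1 1 1 1⟩
  P={4,9}:  v_{4} + v_{9} = v_{1} + v_{2} + v_{8} + v_{10}  ⟹  sig = ⟨2 | 1 1 1 1⟩
  P={7,11}:  v_{7} + v_{11} = v_{0} + v_{2} + v_{6} + v_{8}  ⟹  sig = ⟨2 | 1 1 1 1⟩
  P={5,9}:  v_{5} + v_{9} = v_{1} + 2·v_{3} + v_{10}  ⟹  sig = ⟨2 | 1 1 2⟩
  P={7,9}:  v_{7} + v_{9} = v_{2} + 2·v_{8} + v_{10}  ⟹  sig = ⟨2 | 1 1 2⟩
  P={9,11}:  v_{9} + v_{11} = v_{1} + v_{2} + 2·v_{3}  ⟹  sig = ⟨2 | 1 1 2⟩
  P={0,8,10}:  v_{0} + v_{8} + v_{10} = 0  ⟹  sig = ⟨3 | 0⟩
  P={1,2,6}:  v_{1} + v_{2} + v_{6} = 0  ⟹  sig = ⟨3 | 0⟩
  P={8,10,11}:  v_{8} + v_{10} + v_{11} = v_{3}  ⟹  sig = ⟨3 | 1⟩
  P={0,7,10}:  v_{0} + v_{7} + v_{10} = v_{2} + v_{4} + v_{6}  ⟹  sig = ⟨3 | 1 1 1⟩
  P={1,6,10,11}:  v_{1} + v_{6} + v_{10} + v_{11} = v_{5}  ⟹  sig = ⟨4 | 1⟩
  P={2,4,6,8}:  v_{2} + v_{4} + v_{6} + v_{8} = v_{7}  ⟹  sig = ⟨4 | 1⟩
  P={1,2,3,8,10}:  v_{1} + v_{2} + v_{3} + v_{8} + v_{10} = v_{9}  ⟹  sig = ⟨5 | 1⟩

Hence PRS(X_Σ) =
{ ⟨2 | 0⟩,  ⟨2 | 1⟩ ×3,  ⟨2 | 1 1⟩ ×2,  ⟨2 | 1 1 1⟩ ×4,  ⟨2 | 1 1 1 1⟩ ×3,  ⟨2 | 1 1 2⟩ ×3,  ⟨3 | 0⟩ ×2,  ⟨3 | 1⟩,  ⟨3 | 1 1 1⟩,  ⟨4 | 1⟩ ×2,  ⟨5 | 1⟩ }


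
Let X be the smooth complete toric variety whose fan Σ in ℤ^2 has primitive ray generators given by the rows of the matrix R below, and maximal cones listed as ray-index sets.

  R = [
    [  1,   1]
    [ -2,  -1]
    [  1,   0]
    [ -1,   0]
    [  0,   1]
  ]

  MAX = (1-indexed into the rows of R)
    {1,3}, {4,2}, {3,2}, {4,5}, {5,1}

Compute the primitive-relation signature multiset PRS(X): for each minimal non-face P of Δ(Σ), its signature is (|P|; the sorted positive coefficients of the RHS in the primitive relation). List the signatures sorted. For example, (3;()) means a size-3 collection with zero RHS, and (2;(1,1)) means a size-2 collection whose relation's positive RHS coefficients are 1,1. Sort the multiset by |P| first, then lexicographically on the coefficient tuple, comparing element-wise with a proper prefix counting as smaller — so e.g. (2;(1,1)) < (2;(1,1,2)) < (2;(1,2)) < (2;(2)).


5 collections generate NE(X_Σ); each relation:

  • {3,4}:  v_{3} + v_{4} = 0 ; sig = (2;())
  • {1,2}:  v_{1} + v_{2} = v_{4} ; sig = (2;(1))
  • {1,4}:  v_{1} + v_{4} = v_{5} ; sig = (2;(1))
  • {3,5}:  v_{3} + v_{5} = v_{1} ; sig = (2;(1))
  • {2,5}:  v_{2} + v_{5} = 2·v_{4} ; sig = (2;(2))

so the primitive-relation signature multiset is
{ (2;()),  (2;(1)) ×3,  (2;(2)) }


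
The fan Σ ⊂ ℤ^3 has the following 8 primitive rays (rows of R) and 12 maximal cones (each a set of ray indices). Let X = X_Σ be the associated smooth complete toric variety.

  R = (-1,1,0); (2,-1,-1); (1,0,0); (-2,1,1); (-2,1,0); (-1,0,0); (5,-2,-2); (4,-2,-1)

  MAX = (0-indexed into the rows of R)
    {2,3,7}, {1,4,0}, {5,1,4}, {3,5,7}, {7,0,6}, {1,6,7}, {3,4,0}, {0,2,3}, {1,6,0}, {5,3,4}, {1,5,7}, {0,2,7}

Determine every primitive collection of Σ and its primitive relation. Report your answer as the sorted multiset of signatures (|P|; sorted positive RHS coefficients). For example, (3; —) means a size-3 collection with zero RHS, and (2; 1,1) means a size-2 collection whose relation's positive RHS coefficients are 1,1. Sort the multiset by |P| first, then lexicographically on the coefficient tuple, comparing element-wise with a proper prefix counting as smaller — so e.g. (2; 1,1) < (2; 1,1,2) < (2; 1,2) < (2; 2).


Primitive collections (12):

  P = {1,3}:  v_{1} + v_{3} = 0 ; sig = (2; —)
  P = {2,5}:  v_{2} + v_{5} = 0 ; sig = (2; —)
  P = {0,5}:  v_{0} + v_{5} = v_{4} ; sig = (2; 1)
  P = {2,4}:  v_{2} + v_{4} = v_{0} ; sig = (2; 1)
  P = {4,7}:  v_{4} + v_{7} = v_{1} ; sig = (2; 1)
  P = {1,2}:  v_{1} + v_{2} = v_{0} + v_{7} ; sig = (2; 1,1)
  P = {3,6}:  v_{3} + v_{6} = v_{0} + v_{7} ; sig = (2; 1,1)
  P = {4,6}:  v_{4} + v_{6} = v_{0} + 2·v_{1} ; sig = (2; 1,2)
  P = {5,6}:  v_{5} + v_{6} = 2·v_{1} ; sig = (2; 2)
  P = {2,6}:  v_{2} + v_{6} = 2·v_{0} + 2·v_{7} ; sig = (2; 2,2)
  P = {0,1,7}:  v_{0} + v_{1} + v_{7} = v_{6} ; sig = (3; 1)
  P = {0,3,7}:  v_{0} + v_{3} + v_{7} = v_{2} ; sig = (3; 1)

so the primitive-relation signature multiset is
{ (2; —) ×2,  (2; 1) ×3,  (2; 1,1) ×2,  (2; 1,2),  (2; 2),  (2; 2,2),  (3; 1) ×2 }


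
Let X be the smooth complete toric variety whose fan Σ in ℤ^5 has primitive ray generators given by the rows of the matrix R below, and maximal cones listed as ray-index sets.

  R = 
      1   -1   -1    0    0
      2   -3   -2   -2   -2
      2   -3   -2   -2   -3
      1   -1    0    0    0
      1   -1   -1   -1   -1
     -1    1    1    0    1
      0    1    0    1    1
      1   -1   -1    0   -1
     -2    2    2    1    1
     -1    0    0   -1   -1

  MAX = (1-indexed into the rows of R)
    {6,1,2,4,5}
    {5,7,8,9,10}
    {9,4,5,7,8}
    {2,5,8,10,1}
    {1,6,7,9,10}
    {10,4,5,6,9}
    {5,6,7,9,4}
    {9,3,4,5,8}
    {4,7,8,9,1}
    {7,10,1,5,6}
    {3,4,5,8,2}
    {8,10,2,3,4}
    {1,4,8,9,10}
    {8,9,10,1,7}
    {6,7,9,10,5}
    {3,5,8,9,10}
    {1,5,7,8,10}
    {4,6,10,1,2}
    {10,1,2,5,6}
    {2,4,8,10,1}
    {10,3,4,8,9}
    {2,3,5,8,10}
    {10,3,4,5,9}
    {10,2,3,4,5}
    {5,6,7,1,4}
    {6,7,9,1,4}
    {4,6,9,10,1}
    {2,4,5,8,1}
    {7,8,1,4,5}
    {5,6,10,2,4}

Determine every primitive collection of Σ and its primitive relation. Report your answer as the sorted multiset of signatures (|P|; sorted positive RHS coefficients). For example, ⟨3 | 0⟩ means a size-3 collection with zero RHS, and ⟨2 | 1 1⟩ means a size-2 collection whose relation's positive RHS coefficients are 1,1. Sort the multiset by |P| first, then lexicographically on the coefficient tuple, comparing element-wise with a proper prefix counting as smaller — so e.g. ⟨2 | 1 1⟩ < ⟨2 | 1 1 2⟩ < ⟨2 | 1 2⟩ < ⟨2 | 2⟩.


Δ(Σ) — 10 vertices, 10 min non-faces:

  {6,8}:  v_{6} + v_{8} = 0  ⇒ sig = ⟨2 | 0⟩
  {1,3}:  v_{1} + v_{3} = v_{2} + v_{8}  ⇒ sig = ⟨2 | 1 1⟩
  {2,7}:  v_{2} + v_{7} = v_{1} + v_{5}  ⇒ sig = ⟨2 | 1 1⟩
  {2,9}:  v_{2} + v_{9} = v_{4} + v_{10}  ⇒ sig = ⟨2 | 1 1⟩
  {3,7}:  v_{3} + v_{7} = v_{5} + v_{8}  ⇒ sig = ⟨2 | 1 1⟩
  {3,6}:  v_{3} + v_{6} = v_{4} + v_{5} + v_{10}  ⇒ sig = ⟨2 | 1 1 1⟩
  {1,5,9}:  v_{1} + v_{5} + v_{9} = 0  ⇒ sig = ⟨3 | 0⟩
  {4,7,10}:  v_{4} + v_{7} + v_{10} = 0  ⇒ sig = ⟨3 | 0⟩
  {1,4,5,10}:  v_{1} + v_{4} + v_{5} + v_{10} = v_{2}  ⇒ sig = ⟨4 | 1⟩
  {4,5,8,10}:  v_{4} + v_{5} + v_{8} + v_{10} = v_{3}  ⇒ sig = ⟨4 | 1⟩

Sorted signature multiset PRS(X):
{ ⟨2 | 0⟩,  ⟨2 | 1 1⟩ ×4,  ⟨2 | 1 1 1⟩,  ⟨3 | 0⟩ ×2,  ⟨4 | 1⟩ ×2 }


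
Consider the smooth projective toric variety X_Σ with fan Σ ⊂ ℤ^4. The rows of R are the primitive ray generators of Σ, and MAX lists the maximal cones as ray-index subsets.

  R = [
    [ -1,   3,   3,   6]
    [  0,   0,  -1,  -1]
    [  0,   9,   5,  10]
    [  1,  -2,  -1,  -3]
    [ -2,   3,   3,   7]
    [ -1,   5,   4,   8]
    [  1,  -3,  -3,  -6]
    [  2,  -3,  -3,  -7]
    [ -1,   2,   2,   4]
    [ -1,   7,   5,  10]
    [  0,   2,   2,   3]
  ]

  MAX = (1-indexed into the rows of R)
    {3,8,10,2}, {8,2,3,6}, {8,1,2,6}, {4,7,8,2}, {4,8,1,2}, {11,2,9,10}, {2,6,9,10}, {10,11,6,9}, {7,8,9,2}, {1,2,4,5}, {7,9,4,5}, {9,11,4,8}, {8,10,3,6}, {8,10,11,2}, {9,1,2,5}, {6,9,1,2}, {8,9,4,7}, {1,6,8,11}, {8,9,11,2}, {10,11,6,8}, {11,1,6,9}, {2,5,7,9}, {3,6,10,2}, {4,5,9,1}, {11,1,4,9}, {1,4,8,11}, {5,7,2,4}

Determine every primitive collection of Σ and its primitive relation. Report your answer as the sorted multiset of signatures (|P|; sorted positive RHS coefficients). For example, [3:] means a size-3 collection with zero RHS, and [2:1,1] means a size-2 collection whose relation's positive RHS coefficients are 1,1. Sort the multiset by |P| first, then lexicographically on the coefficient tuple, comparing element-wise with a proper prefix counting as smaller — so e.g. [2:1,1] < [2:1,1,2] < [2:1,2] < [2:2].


Primitive collections (25):

  P={1,7}:  v_{1} + v_{7} = 0  ⇒ sig = [2:]
  P={5,8}:  v_{5} + v_{8} = 0  ⇒ sig = [2:]
  P={5,11}:  v_{5} + v_{11} = v_{1} + v_{9}  ⇒ sig = [2:1,1]
  P={6,7}:  v_{6} + v_{7} = v_{2} + v_{11}  ⇒ sig = [2:1,1]
  P={7,11}:  v_{7} + v_{11} = v_{8} + v_{9}  ⇒ sig = [2:1,1]
  P={3,5}:  v_{3} + v_{5} = v_{2} + v_{6} + v_{10}  ⇒ sig = [2:1,1,1]
  P={4,10}:  v_{4} + v_{10} = v_{1} + v_{6} + v_{8}  ⇒ sig = [2:1,1,1]
  P={5,10}:  v_{5} + v_{10} = v_{1} + v_{2} + v_{6} + v_{9}  ⇒ sig = [2:1,1,1,1]
  P={3,7}:  v_{3} + v_{7} = 2·v_{2} + v_{8} + v_{10} + v_{11}  ⇒ sig = [2:1,1,1,2]
  P={5,6}:  v_{5} + v_{6} = 2·v_{1} + v_{2} + v_{9}  ⇒ sig = [2:1,1,2]
  P={3,4}:  v_{3} + v_{4} = v_{1} + v_{2} + 2·v_{6} + 2·v_{8}  ⇒ sig = [2:1,1,2,2]
  P={1,3}:  v_{1} + v_{3} = v_{2} + 3·v_{6} + v_{8}  ⇒ sig = [2:1,1,3]
  P={3,11}:  v_{3} + v_{11} = v_{8} + 2·v_{10}  ⇒ sig = [2:1,2]
  P={4,6}:  v_{4} + v_{6} = 2·v_{1} + v_{8}  ⇒ sig = [2:1,2]
  P={3,9}:  v_{3} + v_{9} = 2·v_{2} + v_{10} + 2·v_{11}  ⇒ sig = [2:1,2,2]
  P={1,10}:  v_{1} + v_{10} = 2·v_{6}  ⇒ sig = [2:2]
  P={7,10}:  v_{7} + v_{10} = 2·v_{2} + 2·v_{11}  ⇒ sig = [2:2,2]
  P={2,4,9}:  v_{2} + v_{4} + v_{9} = 0  ⇒ sig = [3:]
  P={1,2,11}:  v_{1} + v_{2} + v_{11} = v_{6}  ⇒ sig = [3:1]
  P={1,8,9}:  v_{1} + v_{8} + v_{9} = v_{11}  ⇒ sig = [3:1]
  P={2,6,11}:  v_{2} + v_{6} + v_{11} = v_{10}  ⇒ sig = [3:1]
  P={2,4,11}:  v_{2} + v_{4} + v_{11} = v_{1} + v_{8}  ⇒ sig = [3:1,1]
  P={6,8,9}:  v_{6} + v_{8} + v_{9} = v_{2} + 2·v_{11}  ⇒ sig = [3:1,2]
  P={8,9,10}:  v_{8} + v_{9} + v_{10} = 2·v_{2} + 3·v_{11}  ⇒ sig = [3:2,3]
  P={2,6,8,10}:  v_{2} + v_{6} + v_{8} + v_{10} = v_{3}  ⇒ sig = [4:1]

Signatures (|P|; sorted positive RHS coefficients), sorted:
    [2:]
    [2:]
    [2:1,1]
    [2:1,1]
    [2:1,1]
    [2:1,1,1]
    [2:1,1,1]
    [2:1,1,1,1]
    [2:1,1,1,2]
    [2:1,1,2]
    [2:1,1,2,2]
    [2:1,1,3]
    [2:1,2]
    [2:1,2]
    [2:1,2,2]
    [2:2]
    [2:2,2]
    [3:]
    [3:1]
    [3:1]
    [3:1]
    [3:1,1]
    [3:1,2]
    [3:2,3]
    [4:1]


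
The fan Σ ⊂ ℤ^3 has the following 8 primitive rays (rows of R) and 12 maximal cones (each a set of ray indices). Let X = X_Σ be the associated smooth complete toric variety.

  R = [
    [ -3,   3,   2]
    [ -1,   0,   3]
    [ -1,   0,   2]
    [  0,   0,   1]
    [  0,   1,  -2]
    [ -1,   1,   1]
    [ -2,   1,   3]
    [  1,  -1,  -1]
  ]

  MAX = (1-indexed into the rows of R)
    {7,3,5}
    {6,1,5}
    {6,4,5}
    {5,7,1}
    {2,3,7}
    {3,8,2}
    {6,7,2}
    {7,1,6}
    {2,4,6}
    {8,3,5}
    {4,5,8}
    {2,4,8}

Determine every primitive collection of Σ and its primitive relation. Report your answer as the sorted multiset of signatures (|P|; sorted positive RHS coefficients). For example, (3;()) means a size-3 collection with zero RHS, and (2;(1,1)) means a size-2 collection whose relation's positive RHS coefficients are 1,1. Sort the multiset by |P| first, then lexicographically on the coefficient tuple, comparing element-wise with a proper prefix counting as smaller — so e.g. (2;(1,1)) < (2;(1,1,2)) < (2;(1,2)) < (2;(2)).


Primitive collections (11):

  P = {6,8}:  v_{6} + v_{8} = 0  →  sig = (2;())
  P = {2,5}:  v_{2} + v_{5} = v_{6}  →  sig = (2;(1))
  P = {3,4}:  v_{3} + v_{4} = v_{2}  →  sig = (2;(1))
  P = {3,6}:  v_{3} + v_{6} = v_{7}  →  sig = (2;(1))
  P = {7,8}:  v_{7} + v_{8} = v_{3}  →  sig = (2;(1))
  P = {1,8}:  v_{1} + v_{8} = v_{5} + v_{7}  →  sig = (2;(1,1))
  P = {4,7}:  v_{4} + v_{7} = v_{2} + v_{6}  →  sig = (2;(1,1))
  P = {1,2}:  v_{1} + v_{2} = 2·v_{6} + v_{7}  →  sig = (2;(1,2))
  P = {1,3}:  v_{1} + v_{3} = v_{5} + 2·v_{7}  →  sig = (2;(1,2))
  P = {1,4}:  v_{1} + v_{4} = 3·v_{6}  →  sig = (2;(3))
  P = {5,6,7}:  v_{5} + v_{6} + v_{7} = v_{1}  →  sig = (3;(1))

Hence PRS(X_Σ) =
{ (2;()),  (2;(1)) ×4,  (2;(1,1)) ×2,  (2;(1,2)) ×2,  (2;(3)),  (3;(1)) }


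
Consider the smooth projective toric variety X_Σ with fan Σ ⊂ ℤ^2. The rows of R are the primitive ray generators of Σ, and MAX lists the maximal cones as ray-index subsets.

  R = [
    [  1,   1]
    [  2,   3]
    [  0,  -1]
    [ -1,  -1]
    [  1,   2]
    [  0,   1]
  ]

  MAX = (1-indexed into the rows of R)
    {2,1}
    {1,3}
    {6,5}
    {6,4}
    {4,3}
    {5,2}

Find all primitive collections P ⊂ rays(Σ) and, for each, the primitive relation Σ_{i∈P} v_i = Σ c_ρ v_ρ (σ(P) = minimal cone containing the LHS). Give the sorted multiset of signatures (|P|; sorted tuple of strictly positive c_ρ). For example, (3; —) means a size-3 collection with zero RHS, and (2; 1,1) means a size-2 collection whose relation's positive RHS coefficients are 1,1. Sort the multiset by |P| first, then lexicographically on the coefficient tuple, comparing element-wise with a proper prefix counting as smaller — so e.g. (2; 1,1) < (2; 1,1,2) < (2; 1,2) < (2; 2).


Minimal non-faces — 9 found among 6 rays, 6 max cones:

  P = {1,4}:  v_{1} + v_{4} = 0  ⟹  sig = (2; —)
  P = {3,6}:  v_{3} + v_{6} = 0  ⟹  sig = (2; —)
  P = {1,5}:  v_{1} + v_{5} = v_{2}  ⟹  sig = (2; 1)
  P = {1,6}:  v_{1} + v_{6} = v_{5}  ⟹  sig = (2; 1)
  P = {2,4}:  v_{2} + v_{4} = v_{5}  ⟹  sig = (2; 1)
  P = {3,5}:  v_{3} + v_{5} = v_{1}  ⟹  sig = (2; 1)
  P = {4,5}:  v_{4} + v_{5} = v_{6}  ⟹  sig = (2; 1)
  P = {2,3}:  v_{2} + v_{3} = 2·v_{1}  ⟹  sig = (2; 2)
  P = {2,6}:  v_{2} + v_{6} = 2·v_{5}  ⟹  sig = (2; 2)

Hence PRS(X_Σ) =
{ (2; —) ×2,  (2; 1) ×5,  (2; 2) ×2 }


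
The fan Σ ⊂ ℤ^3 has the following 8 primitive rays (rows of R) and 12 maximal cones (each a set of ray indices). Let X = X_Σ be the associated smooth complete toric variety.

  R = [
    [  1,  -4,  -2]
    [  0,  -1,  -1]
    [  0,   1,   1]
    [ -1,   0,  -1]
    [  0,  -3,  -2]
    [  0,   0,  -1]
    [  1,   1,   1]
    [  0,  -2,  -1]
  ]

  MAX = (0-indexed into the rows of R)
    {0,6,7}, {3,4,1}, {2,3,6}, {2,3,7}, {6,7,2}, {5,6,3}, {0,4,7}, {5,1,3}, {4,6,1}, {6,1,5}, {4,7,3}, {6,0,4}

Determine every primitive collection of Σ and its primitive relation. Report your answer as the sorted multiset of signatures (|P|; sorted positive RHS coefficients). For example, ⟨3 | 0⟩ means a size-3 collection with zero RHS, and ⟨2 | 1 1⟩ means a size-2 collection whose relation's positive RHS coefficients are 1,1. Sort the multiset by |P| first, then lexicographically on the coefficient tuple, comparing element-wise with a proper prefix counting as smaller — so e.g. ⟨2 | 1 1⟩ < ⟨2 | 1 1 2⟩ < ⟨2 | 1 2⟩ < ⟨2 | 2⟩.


Minimal non-faces — 14 found among 8 rays, 12 max cones:

  {1,2}:  v_{1} + v_{2} = 0  ⟹  sig = ⟨2 | 0⟩
  {1,7}:  v_{1} + v_{7} = v_{4}  ⟹  sig = ⟨2 | 1⟩
  {2,4}:  v_{2} + v_{4} = v_{7}  ⟹  sig = ⟨2 | 1⟩
  {0,3}:  v_{0} + v_{3} = v_{1} + v_{4}  ⟹  sig = ⟨2 | 1 1⟩
  {2,5}:  v_{2} + v_{5} = v_{3} + v_{6}  ⟹  sig = ⟨2 | 1 1⟩
  {0,5}:  v_{0} + v_{5} = 2·v_{1} + v_{4} + v_{6}  ⟹  sig = ⟨2 | 1 1 2⟩
  {0,1}:  v_{0} + v_{1} = 2·v_{4} + v_{6}  ⟹  sig = ⟨2 | 1 2⟩
  {0,2}:  v_{0} + v_{2} = v_{6} + 2·v_{7}  ⟹  sig = ⟨2 | 1 2⟩
  {5,7}:  v_{5} + v_{7} = 2·v_{1}  ⟹  sig = ⟨2 | 2⟩
  {4,5}:  v_{4} + v_{5} = 3·v_{1}  ⟹  sig = ⟨2 | 3⟩
  {1,3,6}:  v_{1} + v_{3} + v_{6} = v_{5}  ⟹  sig = ⟨3 | 1⟩
  {3,6,7}:  v_{3} + v_{6} + v_{7} = v_{1}  ⟹  sig = ⟨3 | 1⟩
  {4,6,7}:  v_{4} + v_{6} + v_{7} = v_{0}  ⟹  sig = ⟨3 | 1⟩
  {3,4,6}:  v_{3} + v_{4} + v_{6} = 2·v_{1}  ⟹  sig = ⟨3 | 2⟩

so the primitive-relation signature multiset is
[⟨2 | 0⟩, ⟨2 | 1⟩, ⟨2 | 1⟩, ⟨2 | 1 1⟩, ⟨2 | 1 1⟩, ⟨2 | 1 1 2⟩, ⟨2 | 1 2⟩, ⟨2 | 1 2⟩, ⟨2 | 2⟩, ⟨2 | 3⟩, ⟨3 | 1⟩, ⟨3 | 1⟩, ⟨3 | 1⟩, ⟨3 | 2⟩]


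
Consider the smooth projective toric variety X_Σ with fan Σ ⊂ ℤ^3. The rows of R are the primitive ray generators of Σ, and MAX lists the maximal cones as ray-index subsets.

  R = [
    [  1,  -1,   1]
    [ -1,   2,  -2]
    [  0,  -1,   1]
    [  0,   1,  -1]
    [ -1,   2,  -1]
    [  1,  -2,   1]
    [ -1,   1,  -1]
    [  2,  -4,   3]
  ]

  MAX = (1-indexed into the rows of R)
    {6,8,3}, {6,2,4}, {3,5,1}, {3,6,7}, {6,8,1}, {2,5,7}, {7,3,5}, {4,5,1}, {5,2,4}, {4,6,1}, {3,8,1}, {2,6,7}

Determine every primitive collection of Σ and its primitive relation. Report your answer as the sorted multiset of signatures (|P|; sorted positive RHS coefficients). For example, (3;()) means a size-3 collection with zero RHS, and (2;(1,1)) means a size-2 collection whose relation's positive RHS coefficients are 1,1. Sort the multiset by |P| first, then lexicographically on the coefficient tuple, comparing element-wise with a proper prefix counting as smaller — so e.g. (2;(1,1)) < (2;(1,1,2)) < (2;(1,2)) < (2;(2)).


|primitive collections| = 11. Relations:

  {1,7}:  v_{1} + v_{7} = 0  ⇒ sig = (2;())
  {3,4}:  v_{3} + v_{4} = 0  ⇒ sig = (2;())
  {5,6}:  v_{5} + v_{6} = 0  ⇒ sig = (2;())
  {1,2}:  v_{1} + v_{2} = v_{4}  ⇒ sig = (2;(1))
  {2,3}:  v_{2} + v_{3} = v_{7}  ⇒ sig = (2;(1))
  {2,8}:  v_{2} + v_{8} = v_{6}  ⇒ sig = (2;(1))
  {4,7}:  v_{4} + v_{7} = v_{2}  ⇒ sig = (2;(1))
  {4,8}:  v_{4} + v_{8} = v_{1} + v_{6}  ⇒ sig = (2;(1,1))
  {5,8}:  v_{5} + v_{8} = v_{1} + v_{3}  ⇒ sig = (2;(1,1))
  {7,8}:  v_{7} + v_{8} = v_{3} + v_{6}  ⇒ sig = (2;(1,1))
  {1,3,6}:  v_{1} + v_{3} + v_{6} = v_{8}  ⇒ sig = (3;(1))

so the primitive-relation signature multiset is
{ (2;()) ×3,  (2;(1)) ×4,  (2;(1,1)) ×3,  (3;(1)) }


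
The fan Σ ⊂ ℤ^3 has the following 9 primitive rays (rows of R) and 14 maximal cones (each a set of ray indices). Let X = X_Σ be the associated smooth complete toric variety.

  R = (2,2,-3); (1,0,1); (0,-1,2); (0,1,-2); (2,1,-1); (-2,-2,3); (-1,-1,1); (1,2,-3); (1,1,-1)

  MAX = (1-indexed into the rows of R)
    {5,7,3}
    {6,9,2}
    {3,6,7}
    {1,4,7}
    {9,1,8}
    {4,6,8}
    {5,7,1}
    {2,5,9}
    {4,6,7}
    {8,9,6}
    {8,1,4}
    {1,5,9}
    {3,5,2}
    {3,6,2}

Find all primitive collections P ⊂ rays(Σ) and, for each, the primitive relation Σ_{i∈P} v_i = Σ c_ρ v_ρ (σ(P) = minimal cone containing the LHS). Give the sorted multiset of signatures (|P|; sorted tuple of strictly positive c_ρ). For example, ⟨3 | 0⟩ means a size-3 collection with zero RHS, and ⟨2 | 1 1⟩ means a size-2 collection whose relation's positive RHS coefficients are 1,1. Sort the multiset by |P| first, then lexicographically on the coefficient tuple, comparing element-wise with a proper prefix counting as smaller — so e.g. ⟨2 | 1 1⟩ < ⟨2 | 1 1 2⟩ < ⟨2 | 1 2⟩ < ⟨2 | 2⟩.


|primitive collections| = 15. Relations:

  • {1,6}:  v_{1} + v_{6} = 0 ; sig = ⟨2 | 0⟩
  • {3,4}:  v_{3} + v_{4} = 0 ; sig = ⟨2 | 0⟩
  • {7,9}:  v_{7} + v_{9} = 0 ; sig = ⟨2 | 0⟩
  • {1,3}:  v_{1} + v_{3} = v_{5} ; sig = ⟨2 | 1⟩
  • {2,4}:  v_{2} + v_{4} = v_{9} ; sig = ⟨2 | 1⟩
  • {2,7}:  v_{2} + v_{7} = v_{3} ; sig = ⟨2 | 1⟩
  • {3,8}:  v_{3} + v_{8} = v_{9} ; sig = ⟨2 | 1⟩
  • {3,9}:  v_{3} + v_{9} = v_{2} ; sig = ⟨2 | 1⟩
  • {4,5}:  v_{4} + v_{5} = v_{1} ; sig = ⟨2 | 1⟩
  • {4,9}:  v_{4} + v_{9} = v_{8} ; sig = ⟨2 | 1⟩
  • {5,6}:  v_{5} + v_{6} = v_{3} ; sig = ⟨2 | 1⟩
  • {7,8}:  v_{7} + v_{8} = v_{4} ; sig = ⟨2 | 1⟩
  • {1,2}:  v_{1} + v_{2} = v_{5} + v_{9} ; sig = ⟨2 | 1 1⟩
  • {5,8}:  v_{5} + v_{8} = v_{1} + v_{9} ; sig = ⟨2 | 1 1⟩
  • {2,8}:  v_{2} + v_{8} = 2·v_{9} ; sig = ⟨2 | 2⟩

so the primitive-relation signature multiset is
    |P|=2: 15 collections, coeffs (), (), (), (1), (1), (1), (1), (1), (1), (1), (1), (1), (1,1), (1,1), (2)
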